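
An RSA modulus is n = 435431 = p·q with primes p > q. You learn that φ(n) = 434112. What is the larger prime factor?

φ(n) = (p−1)(q−1) = n − (p+q) + 1, so p + q = 435431 − 434112 + 1 = 1320.
p and q are the roots of t² − 1320t + 435431 = 0.
Discriminant: 1320² − 4·435431 = 1742400 − 1741724 = 676; √676 = 26.
q = (1320 − 26)/2 = 647, p = (1320 + 26)/2 = 673.
Check: 647 · 673 = 435431.

673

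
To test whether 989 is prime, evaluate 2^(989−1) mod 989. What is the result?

2^1 ≡ 2 (mod 989)
2^2 ≡ 2^2 = 4 ≡ 4 (mod 989)
2^4 ≡ 4^2 = 16 ≡ 16 (mod 989)
2^8 ≡ 16^2 = 256 ≡ 256 (mod 989)
2^16 ≡ 256^2 = 65536 ≡ 262 (mod 989)
2^32 ≡ 262^2 = 68644 ≡ 403 (mod 989)
2^64 ≡ 403^2 = 162409 ≡ 213 (mod 989)
2^128 ≡ 213^2 = 45369 ≡ 864 (mod 989)
2^256 ≡ 864^2 = 746496 ≡ 790 (mod 989)
2^512 ≡ 790^2 = 624100 ≡ 41 (mod 989)
988 = 512 + 256 + 128 + 64 + 16 + 8 + 4 in binary powers of 2.
So 2^988 ≡ 41 · 790 · 864 · 213 · 262 · 256 · 16 ≡ 213 (mod 989).
Since 213 ≠ 1, base 2 is a Fermat witness: 989 is composite.

213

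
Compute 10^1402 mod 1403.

10^1 ≡ 10 (mod 1403)
10^2 ≡ 10^2 = 100 ≡ 100 (mod 1403)
10^4 ≡ 100^2 = 10000 ≡ 179 (mod 1403)
10^8 ≡ 179^2 = 32041 ≡ 1175 (mod 1403)
10^16 ≡ 1175^2 = 1380625 ≡ 73 (mod 1403)
10^32 ≡ 73^2 = 5329 ≡ 1120 (mod 1403)
10^64 ≡ 1120^2 = 1254400 ≡ 118 (mod 1403)
10^128 ≡ 118^2 = 13924 ≡ 1297 (mod 1403)
10^256 ≡ 1297^2 = 1682209 ≡ 12 (mod 1403)
10^512 ≡ 12^2 = 144 ≡ 144 (mod 1403)
10^1024 ≡ 144^2 = 20736 ≡ 1094 (mod 1403)
1402 = 1024 + 256 + 64 + 32 + 16 + 8 + 2 in binary powers of 2.
So 10^1402 ≡ 1094 · 12 · 118 · 1120 · 73 · 1175 · 100 ≡ 1361 (mod 1403).
Since 1361 ≠ 1, base 10 is a Fermat witness: 1403 is composite.

1361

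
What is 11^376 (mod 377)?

81

11^1 ≡ 11 (mod 377)
11^2 ≡ 11^2 = 121 ≡ 121 (mod 377)
11^4 ≡ 121^2 = 14641 ≡ 315 (mod 377)
11^8 ≡ 315^2 = 99225 ≡ 74 (mod 377)
11^16 ≡ 74^2 = 5476 ≡ 198 (mod 377)
11^32 ≡ 198^2 = 39204 ≡ 373 (mod 377)
11^64 ≡ 373^2 = 139129 ≡ 16 (mod 377)
11^128 ≡ 16^2 = 256 ≡ 256 (mod 377)
11^256 ≡ 256^2 = 65536 ≡ 315 (mod 377)
376 = 256 + 64 + 32 + 16 + 8 in binary powers of 2.
So 11^376 ≡ 315 · 16 · 373 · 198 · 74 ≡ 81 (mod 377).
Since 81 ≠ 1, base 11 is a Fermat witness: 377 is composite.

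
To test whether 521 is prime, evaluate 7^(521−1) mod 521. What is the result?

7^1 ≡ 7 (mod 521)
7^2 ≡ 7^2 = 49 ≡ 49 (mod 521)
7^4 ≡ 49^2 = 2401 ≡ 317 (mod 521)
7^8 ≡ 317^2 = 100489 ≡ 457 (mod 521)
7^16 ≡ 457^2 = 208849 ≡ 449 (mod 521)
7^32 ≡ 449^2 = 201601 ≡ 495 (mod 521)
7^64 ≡ 495^2 = 245025 ≡ 155 (mod 521)
7^128 ≡ 155^2 = 24025 ≡ 59 (mod 521)
7^256 ≡ 59^2 = 3481 ≡ 355 (mod 521)
7^512 ≡ 355^2 = 126025 ≡ 464 (mod 521)
520 = 512 + 8 in binary powers of 2.
So 7^520 ≡ 464 · 457 ≡ 1 (mod 521).
Since the result is 1, base 7 gives no evidence that 521 is composite.

1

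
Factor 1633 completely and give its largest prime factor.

71

1633 = 23 · 71
71 is prime.
So 1633 = 23 · 71; the largest prime factor is 71.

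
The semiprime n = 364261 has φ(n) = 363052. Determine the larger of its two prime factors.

φ(n) = (p−1)(q−1) = n − (p+q) + 1, so p + q = 364261 − 363052 + 1 = 1210.
p and q are the roots of t² − 1210t + 364261 = 0.
Discriminant: 1210² − 4·364261 = 1464100 − 1457044 = 7056; √7056 = 84.
q = (1210 − 84)/2 = 563, p = (1210 + 84)/2 = 647.
Check: 563 · 647 = 364261.

647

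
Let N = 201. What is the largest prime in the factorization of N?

67

201 = 3 · 67
67 is prime.
So 201 = 3 · 67; the largest prime factor is 67.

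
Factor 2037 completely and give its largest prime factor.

97

2037 = 3 · 679
679 = 7 · 97
97 is prime.
So 2037 = 3 · 7 · 97; the largest prime factor is 97.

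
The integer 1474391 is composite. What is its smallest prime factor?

31

1474391 is odd.
Digit sum 29, not divisible by 3.
Ends in 1: not divisible by 5.
7: 1474391 = 7·210627 + 2
11: 1474391 = 11·134035 + 6
13: 1474391 = 13·113414 + 9
17: 1474391 = 17·86728 + 15
19: 1474391 = 19·77599 + 10
23: 1474391 = 23·64103 + 22
29: 1474391 = 29·50841 + 2
31: 1474391 = 31·47561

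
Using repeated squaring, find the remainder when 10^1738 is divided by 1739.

1231

10^1 ≡ 10 (mod 1739)
10^2 ≡ 10^2 = 100 ≡ 100 (mod 1739)
10^4 ≡ 100^2 = 10000 ≡ 1305 (mod 1739)
10^8 ≡ 1305^2 = 1703025 ≡ 544 (mod 1739)
10^16 ≡ 544^2 = 295936 ≡ 306 (mod 1739)
10^32 ≡ 306^2 = 93636 ≡ 1469 (mod 1739)
10^64 ≡ 1469^2 = 2157961 ≡ 1601 (mod 1739)
10^128 ≡ 1601^2 = 2563201 ≡ 1654 (mod 1739)
10^256 ≡ 1654^2 = 2735716 ≡ 269 (mod 1739)
10^512 ≡ 269^2 = 72361 ≡ 1062 (mod 1739)
10^1024 ≡ 1062^2 = 1127844 ≡ 972 (mod 1739)
1738 = 1024 + 512 + 128 + 64 + 8 + 2 in binary powers of 2.
So 10^1738 ≡ 972 · 1062 · 1654 · 1601 · 544 · 100 ≡ 1231 (mod 1739).
Since 1231 ≠ 1, base 10 is a Fermat witness: 1739 is composite.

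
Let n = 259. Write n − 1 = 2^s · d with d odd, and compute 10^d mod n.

259 − 1 = 258 = 2^1 · 129, so d = 129.
10^1 ≡ 10 (mod 259)
10^2 ≡ 10^2 = 100 ≡ 100 (mod 259)
10^4 ≡ 100^2 = 10000 ≡ 158 (mod 259)
10^8 ≡ 158^2 = 24964 ≡ 100 (mod 259)
10^16 ≡ 100^2 = 10000 ≡ 158 (mod 259)
10^32 ≡ 158^2 = 24964 ≡ 100 (mod 259)
10^64 ≡ 100^2 = 10000 ≡ 158 (mod 259)
10^128 ≡ 158^2 = 24964 ≡ 100 (mod 259)
129 = 128 + 1 in binary powers of 2.
So 10^129 ≡ 100 · 10 ≡ 223 (mod 259).
Squaring chain: 223; never reaches −1, so base 10 is a Miller–Rabin witness that 259 is composite.

223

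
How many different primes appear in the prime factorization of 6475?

6475 = 5^2 · 259
259 = 7 · 37
6475 = 5^2 · 7 · 37, which has 3 distinct prime factors.

3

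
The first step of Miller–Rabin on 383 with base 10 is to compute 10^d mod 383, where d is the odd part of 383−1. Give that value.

383 − 1 = 382 = 2^1 · 191, so d = 191.
10^1 ≡ 10 (mod 383)
10^2 ≡ 10^2 = 100 ≡ 100 (mod 383)
10^4 ≡ 100^2 = 10000 ≡ 42 (mod 383)
10^8 ≡ 42^2 = 1764 ≡ 232 (mod 383)
10^16 ≡ 232^2 = 53824 ≡ 204 (mod 383)
10^32 ≡ 204^2 = 41616 ≡ 252 (mod 383)
10^64 ≡ 252^2 = 63504 ≡ 309 (mod 383)
10^128 ≡ 309^2 = 95481 ≡ 114 (mod 383)
191 = 128 + 32 + 16 + 8 + 4 + 2 + 1 in binary powers of 2.
So 10^191 ≡ 114 · 252 · 204 · 232 · 42 · 100 · 10 ≡ 382 (mod 383).
Since 10^d ≡ 382 (mod 383), base 10 does not prove 383 composite.

382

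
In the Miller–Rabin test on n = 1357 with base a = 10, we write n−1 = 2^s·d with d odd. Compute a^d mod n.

319

1357 − 1 = 1356 = 2^2 · 339, so d = 339.
10^1 ≡ 10 (mod 1357)
10^2 ≡ 10^2 = 100 ≡ 100 (mod 1357)
10^4 ≡ 100^2 = 10000 ≡ 501 (mod 1357)
10^8 ≡ 501^2 = 251001 ≡ 1313 (mod 1357)
10^16 ≡ 1313^2 = 1723969 ≡ 579 (mod 1357)
10^32 ≡ 579^2 = 335241 ≡ 62 (mod 1357)
10^64 ≡ 62^2 = 3844 ≡ 1130 (mod 1357)
10^128 ≡ 1130^2 = 1276900 ≡ 1320 (mod 1357)
10^256 ≡ 1320^2 = 1742400 ≡ 12 (mod 1357)
339 = 256 + 64 + 16 + 2 + 1 in binary powers of 2.
So 10^339 ≡ 12 · 1130 · 579 · 100 · 10 ≡ 319 (mod 1357).
Squaring chain: 319 → 1343; never reaches −1, so base 10 is a Miller–Rabin witness that 1357 is composite.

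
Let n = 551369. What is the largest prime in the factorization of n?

551369 = 7 · 78767
78767 = 13 · 6059
6059 = 73 · 83
83 is prime.
So 551369 = 7 · 13 · 73 · 83; the largest prime factor is 83.

83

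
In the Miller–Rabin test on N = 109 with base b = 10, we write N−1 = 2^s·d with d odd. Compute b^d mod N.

109 − 1 = 108 = 2^2 · 27, so d = 27.
10^1 ≡ 10 (mod 109)
10^2 ≡ 10^2 = 100 ≡ 100 (mod 109)
10^4 ≡ 100^2 = 10000 ≡ 81 (mod 109)
10^8 ≡ 81^2 = 6561 ≡ 21 (mod 109)
10^16 ≡ 21^2 = 441 ≡ 5 (mod 109)
27 = 16 + 8 + 2 + 1 in binary powers of 2.
So 10^27 ≡ 5 · 21 · 100 · 10 ≡ 33 (mod 109).
Squaring chain: 33 → 108; reaches −1, so base 10 does not prove 109 composite.

33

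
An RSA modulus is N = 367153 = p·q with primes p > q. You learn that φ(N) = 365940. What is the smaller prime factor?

φ(n) = (p−1)(q−1) = n − (p+q) + 1, so p + q = 367153 − 365940 + 1 = 1214.
p and q are the roots of t² − 1214t + 367153 = 0.
Discriminant: 1214² − 4·367153 = 1473796 − 1468612 = 5184; √5184 = 72.
q = (1214 − 72)/2 = 571, p = (1214 + 72)/2 = 643.
Check: 571 · 643 = 367153.

571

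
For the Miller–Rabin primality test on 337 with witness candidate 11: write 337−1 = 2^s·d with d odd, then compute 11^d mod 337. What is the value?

278

337 − 1 = 336 = 2^4 · 21, so d = 21.
11^1 ≡ 11 (mod 337)
11^2 ≡ 11^2 = 121 ≡ 121 (mod 337)
11^4 ≡ 121^2 = 14641 ≡ 150 (mod 337)
11^8 ≡ 150^2 = 22500 ≡ 258 (mod 337)
11^16 ≡ 258^2 = 66564 ≡ 175 (mod 337)
21 = 16 + 4 + 1 in binary powers of 2.
So 11^21 ≡ 175 · 150 · 11 ≡ 278 (mod 337).
Squaring chain: 278 → 111 → 189 → 336; reaches −1, so base 11 does not prove 337 composite.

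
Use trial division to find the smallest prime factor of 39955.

39955 is odd.
Digit sum 31, not divisible by 3.
Ends in 5: divisible by 5.

5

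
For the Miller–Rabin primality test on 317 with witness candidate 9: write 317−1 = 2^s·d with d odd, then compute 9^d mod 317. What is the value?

317 − 1 = 316 = 2^2 · 79, so d = 79.
9^1 ≡ 9 (mod 317)
9^2 ≡ 9^2 = 81 ≡ 81 (mod 317)
9^4 ≡ 81^2 = 6561 ≡ 221 (mod 317)
9^8 ≡ 221^2 = 48841 ≡ 23 (mod 317)
9^16 ≡ 23^2 = 529 ≡ 212 (mod 317)
9^32 ≡ 212^2 = 44944 ≡ 247 (mod 317)
9^64 ≡ 247^2 = 61009 ≡ 145 (mod 317)
79 = 64 + 8 + 4 + 2 + 1 in binary powers of 2.
So 9^79 ≡ 145 · 23 · 221 · 81 · 9 ≡ 316 (mod 317).
Since 9^d ≡ 316 (mod 317), base 9 does not prove 317 composite.

316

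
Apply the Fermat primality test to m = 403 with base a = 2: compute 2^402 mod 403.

376

2^1 ≡ 2 (mod 403)
2^2 ≡ 2^2 = 4 ≡ 4 (mod 403)
2^4 ≡ 4^2 = 16 ≡ 16 (mod 403)
2^8 ≡ 16^2 = 256 ≡ 256 (mod 403)
2^16 ≡ 256^2 = 65536 ≡ 250 (mod 403)
2^32 ≡ 250^2 = 62500 ≡ 35 (mod 403)
2^64 ≡ 35^2 = 1225 ≡ 16 (mod 403)
2^128 ≡ 16^2 = 256 ≡ 256 (mod 403)
2^256 ≡ 256^2 = 65536 ≡ 250 (mod 403)
402 = 256 + 128 + 16 + 2 in binary powers of 2.
So 2^402 ≡ 250 · 256 · 250 · 4 ≡ 376 (mod 403).
Since 376 ≠ 1, base 2 is a Fermat witness: 403 is composite.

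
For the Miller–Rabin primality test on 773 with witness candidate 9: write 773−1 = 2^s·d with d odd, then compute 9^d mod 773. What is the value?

772

773 − 1 = 772 = 2^2 · 193, so d = 193.
9^1 ≡ 9 (mod 773)
9^2 ≡ 9^2 = 81 ≡ 81 (mod 773)
9^4 ≡ 81^2 = 6561 ≡ 377 (mod 773)
9^8 ≡ 377^2 = 142129 ≡ 670 (mod 773)
9^16 ≡ 670^2 = 448900 ≡ 560 (mod 773)
9^32 ≡ 560^2 = 313600 ≡ 535 (mod 773)
9^64 ≡ 535^2 = 286225 ≡ 215 (mod 773)
9^128 ≡ 215^2 = 46225 ≡ 618 (mod 773)
193 = 128 + 64 + 1 in binary powers of 2.
So 9^193 ≡ 618 · 215 · 9 ≡ 772 (mod 773).
Since 9^d ≡ 772 (mod 773), base 9 does not prove 773 composite.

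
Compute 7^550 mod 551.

7^1 ≡ 7 (mod 551)
7^2 ≡ 7^2 = 49 ≡ 49 (mod 551)
7^4 ≡ 49^2 = 2401 ≡ 197 (mod 551)
7^8 ≡ 197^2 = 38809 ≡ 239 (mod 551)
7^16 ≡ 239^2 = 57121 ≡ 368 (mod 551)
7^32 ≡ 368^2 = 135424 ≡ 429 (mod 551)
7^64 ≡ 429^2 = 184041 ≡ 7 (mod 551)
7^128 ≡ 7^2 = 49 ≡ 49 (mod 551)
7^256 ≡ 49^2 = 2401 ≡ 197 (mod 551)
7^512 ≡ 197^2 = 38809 ≡ 239 (mod 551)
550 = 512 + 32 + 4 + 2 in binary powers of 2.
So 7^550 ≡ 239 · 429 · 197 · 49 ≡ 197 (mod 551).
Since 197 ≠ 1, base 7 is a Fermat witness: 551 is composite.

197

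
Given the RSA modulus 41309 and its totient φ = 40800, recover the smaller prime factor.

101

φ(n) = (p−1)(q−1) = n − (p+q) + 1, so p + q = 41309 − 40800 + 1 = 510.
p and q are the roots of t² − 510t + 41309 = 0.
Discriminant: 510² − 4·41309 = 260100 − 165236 = 94864; √94864 = 308.
q = (510 − 308)/2 = 101, p = (510 + 308)/2 = 409.
Check: 101 · 409 = 41309.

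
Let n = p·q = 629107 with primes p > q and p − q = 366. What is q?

631

Since p = q + 366, we have 629107 = q(q + 366), so q² + 366q − 629107 = 0.
Discriminant: 366² + 4·629107 = 133956 + 2516428 = 2650384; √2650384 = 1628.
q = (−366 + 1628)/2 = 631, and p = q + 366 = 997.
Check: 631 · 997 = 629107.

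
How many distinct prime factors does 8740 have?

4

8740 = 2^2 · 2185
2185 = 5 · 437
437 = 19 · 23
8740 = 2^2 · 5 · 19 · 23, which has 4 distinct prime factors.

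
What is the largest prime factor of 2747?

2747 = 41 · 67
67 is prime.
So 2747 = 41 · 67; the largest prime factor is 67.

67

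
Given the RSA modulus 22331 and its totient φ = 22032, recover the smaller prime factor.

φ(n) = (p−1)(q−1) = n − (p+q) + 1, so p + q = 22331 − 22032 + 1 = 300.
p and q are the roots of t² − 300t + 22331 = 0.
Discriminant: 300² − 4·22331 = 90000 − 89324 = 676; √676 = 26.
q = (300 − 26)/2 = 137, p = (300 + 26)/2 = 163.
Check: 137 · 163 = 22331.

137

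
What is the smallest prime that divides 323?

323 is odd.
Digit sum 8, not divisible by 3.
Ends in 3: not divisible by 5.
7: 323 = 7·46 + 1
11: 323 = 11·29 + 4
13: 323 = 13·24 + 11
17: 323 = 17·19

17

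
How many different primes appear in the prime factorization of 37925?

3

37925 = 5^2 · 1517
1517 = 37 · 41
37925 = 5^2 · 37 · 41, which has 3 distinct prime factors.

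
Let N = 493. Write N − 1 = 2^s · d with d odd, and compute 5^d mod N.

419

493 − 1 = 492 = 2^2 · 123, so d = 123.
5^1 ≡ 5 (mod 493)
5^2 ≡ 5^2 = 25 ≡ 25 (mod 493)
5^4 ≡ 25^2 = 625 ≡ 132 (mod 493)
5^8 ≡ 132^2 = 17424 ≡ 169 (mod 493)
5^16 ≡ 169^2 = 28561 ≡ 460 (mod 493)
5^32 ≡ 460^2 = 211600 ≡ 103 (mod 493)
5^64 ≡ 103^2 = 10609 ≡ 256 (mod 493)
123 = 64 + 32 + 16 + 8 + 2 + 1 in binary powers of 2.
So 5^123 ≡ 256 · 103 · 460 · 169 · 25 · 5 ≡ 419 (mod 493).
Squaring chain: 419 → 53; never reaches −1, so base 5 is a Miller–Rabin witness that 493 is composite.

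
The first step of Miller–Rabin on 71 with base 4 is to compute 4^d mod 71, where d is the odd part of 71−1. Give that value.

71 − 1 = 70 = 2^1 · 35, so d = 35.
4^1 ≡ 4 (mod 71)
4^2 ≡ 4^2 = 16 ≡ 16 (mod 71)
4^4 ≡ 16^2 = 256 ≡ 43 (mod 71)
4^8 ≡ 43^2 = 1849 ≡ 3 (mod 71)
4^16 ≡ 3^2 = 9 ≡ 9 (mod 71)
4^32 ≡ 9^2 = 81 ≡ 10 (mod 71)
35 = 32 + 2 + 1 in binary powers of 2.
So 4^35 ≡ 10 · 16 · 4 ≡ 1 (mod 71).
Since 4^d ≡ 1 (mod 71), base 4 does not prove 71 composite.

1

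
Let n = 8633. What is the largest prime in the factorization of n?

97

8633 = 89 · 97
97 is prime.
So 8633 = 89 · 97; the largest prime factor is 97.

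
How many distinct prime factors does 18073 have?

18073 = 11 · 1643
1643 = 31 · 53
18073 = 11 · 31 · 53, which has 3 distinct prime factors.

3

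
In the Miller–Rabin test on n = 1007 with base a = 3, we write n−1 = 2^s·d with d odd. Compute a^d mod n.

298

1007 − 1 = 1006 = 2^1 · 503, so d = 503.
3^1 ≡ 3 (mod 1007)
3^2 ≡ 3^2 = 9 ≡ 9 (mod 1007)
3^4 ≡ 9^2 = 81 ≡ 81 (mod 1007)
3^8 ≡ 81^2 = 6561 ≡ 519 (mod 1007)
3^16 ≡ 519^2 = 269361 ≡ 492 (mod 1007)
3^32 ≡ 492^2 = 242064 ≡ 384 (mod 1007)
3^64 ≡ 384^2 = 147456 ≡ 434 (mod 1007)
3^128 ≡ 434^2 = 188356 ≡ 47 (mod 1007)
3^256 ≡ 47^2 = 2209 ≡ 195 (mod 1007)
503 = 256 + 128 + 64 + 32 + 16 + 4 + 2 + 1 in binary powers of 2.
So 3^503 ≡ 195 · 47 · 434 · 384 · 492 · 81 · 9 · 3 ≡ 298 (mod 1007).
Squaring chain: 298; never reaches −1, so base 3 is a Miller–Rabin witness that 1007 is composite.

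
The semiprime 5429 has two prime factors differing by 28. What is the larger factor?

89

Since p = q + 28, we have 5429 = q(q + 28), so q² + 28q − 5429 = 0.
Discriminant: 28² + 4·5429 = 784 + 21716 = 22500; √22500 = 150.
q = (−28 + 150)/2 = 61, and p = q + 28 = 89.
Check: 61 · 89 = 5429.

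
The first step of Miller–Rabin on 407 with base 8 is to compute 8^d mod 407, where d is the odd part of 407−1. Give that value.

407 − 1 = 406 = 2^1 · 203, so d = 203.
8^1 ≡ 8 (mod 407)
8^2 ≡ 8^2 = 64 ≡ 64 (mod 407)
8^4 ≡ 64^2 = 4096 ≡ 26 (mod 407)
8^8 ≡ 26^2 = 676 ≡ 269 (mod 407)
8^16 ≡ 269^2 = 72361 ≡ 322 (mod 407)
8^32 ≡ 322^2 = 103684 ≡ 306 (mod 407)
8^64 ≡ 306^2 = 93636 ≡ 26 (mod 407)
8^128 ≡ 26^2 = 676 ≡ 269 (mod 407)
203 = 128 + 64 + 8 + 2 + 1 in binary powers of 2.
So 8^203 ≡ 269 · 26 · 269 · 64 · 8 ≡ 347 (mod 407).
Squaring chain: 347; never reaches −1, so base 8 is a Miller–Rabin witness that 407 is composite.

347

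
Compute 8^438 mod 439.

8^1 ≡ 8 (mod 439)
8^2 ≡ 8^2 = 64 ≡ 64 (mod 439)
8^4 ≡ 64^2 = 4096 ≡ 145 (mod 439)
8^8 ≡ 145^2 = 21025 ≡ 392 (mod 439)
8^16 ≡ 392^2 = 153664 ≡ 14 (mod 439)
8^32 ≡ 14^2 = 196 ≡ 196 (mod 439)
8^64 ≡ 196^2 = 38416 ≡ 223 (mod 439)
8^128 ≡ 223^2 = 49729 ≡ 122 (mod 439)
8^256 ≡ 122^2 = 14884 ≡ 397 (mod 439)
438 = 256 + 128 + 32 + 16 + 4 + 2 in binary powers of 2.
So 8^438 ≡ 397 · 122 · 196 · 14 · 145 · 64 ≡ 1 (mod 439).
Since the result is 1, base 8 gives no evidence that 439 is composite.

1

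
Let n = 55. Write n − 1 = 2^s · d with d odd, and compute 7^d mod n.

28

55 − 1 = 54 = 2^1 · 27, so d = 27.
7^1 ≡ 7 (mod 55)
7^2 ≡ 7^2 = 49 ≡ 49 (mod 55)
7^4 ≡ 49^2 = 2401 ≡ 36 (mod 55)
7^8 ≡ 36^2 = 1296 ≡ 31 (mod 55)
7^16 ≡ 31^2 = 961 ≡ 26 (mod 55)
27 = 16 + 8 + 2 + 1 in binary powers of 2.
So 7^27 ≡ 26 · 31 · 49 · 7 ≡ 28 (mod 55).
Squaring chain: 28; never reaches −1, so base 7 is a Miller–Rabin witness that 55 is composite.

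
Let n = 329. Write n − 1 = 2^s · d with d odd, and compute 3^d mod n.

329 − 1 = 328 = 2^3 · 41, so d = 41.
3^1 ≡ 3 (mod 329)
3^2 ≡ 3^2 = 9 ≡ 9 (mod 329)
3^4 ≡ 9^2 = 81 ≡ 81 (mod 329)
3^8 ≡ 81^2 = 6561 ≡ 310 (mod 329)
3^16 ≡ 310^2 = 96100 ≡ 32 (mod 329)
3^32 ≡ 32^2 = 1024 ≡ 37 (mod 329)
41 = 32 + 8 + 1 in binary powers of 2.
So 3^41 ≡ 37 · 310 · 3 ≡ 194 (mod 329).
Squaring chain: 194 → 130 → 121; never reaches −1, so base 3 is a Miller–Rabin witness that 329 is composite.

194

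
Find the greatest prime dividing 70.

7

70 = 2 · 35
35 = 5 · 7
7 is prime.
So 70 = 2 · 5 · 7; the largest prime factor is 7.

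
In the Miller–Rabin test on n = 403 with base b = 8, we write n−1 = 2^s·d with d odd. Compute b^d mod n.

8

403 − 1 = 402 = 2^1 · 201, so d = 201.
8^1 ≡ 8 (mod 403)
8^2 ≡ 8^2 = 64 ≡ 64 (mod 403)
8^4 ≡ 64^2 = 4096 ≡ 66 (mod 403)
8^8 ≡ 66^2 = 4356 ≡ 326 (mod 403)
8^16 ≡ 326^2 = 106276 ≡ 287 (mod 403)
8^32 ≡ 287^2 = 82369 ≡ 157 (mod 403)
8^64 ≡ 157^2 = 24649 ≡ 66 (mod 403)
8^128 ≡ 66^2 = 4356 ≡ 326 (mod 403)
201 = 128 + 64 + 8 + 1 in binary powers of 2.
So 8^201 ≡ 326 · 66 · 326 · 8 ≡ 8 (mod 403).
Squaring chain: 8; never reaches −1, so base 8 is a Miller–Rabin witness that 403 is composite.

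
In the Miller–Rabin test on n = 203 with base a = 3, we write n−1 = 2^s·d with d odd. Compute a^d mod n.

89

203 − 1 = 202 = 2^1 · 101, so d = 101.
3^1 ≡ 3 (mod 203)
3^2 ≡ 3^2 = 9 ≡ 9 (mod 203)
3^4 ≡ 9^2 = 81 ≡ 81 (mod 203)
3^8 ≡ 81^2 = 6561 ≡ 65 (mod 203)
3^16 ≡ 65^2 = 4225 ≡ 165 (mod 203)
3^32 ≡ 165^2 = 27225 ≡ 23 (mod 203)
3^64 ≡ 23^2 = 529 ≡ 123 (mod 203)
101 = 64 + 32 + 4 + 1 in binary powers of 2.
So 3^101 ≡ 123 · 23 · 81 · 3 ≡ 89 (mod 203).
Squaring chain: 89; never reaches −1, so base 3 is a Miller–Rabin witness that 203 is composite.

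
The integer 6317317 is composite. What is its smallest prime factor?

47

6317317 is odd.
Digit sum 28, not divisible by 3.
Ends in 7: not divisible by 5.
7: 6317317 = 7·902473 + 6
11: 6317317 = 11·574301 + 6
13: 6317317 = 13·485947 + 6
17: 6317317 = 17·371606 + 15
19: 6317317 = 19·332490 + 7
23: 6317317 = 23·274665 + 22
29: 6317317 = 29·217838 + 15
31: 6317317 = 31·203784 + 13
37: 6317317 = 37·170738 + 11
41: 6317317 = 41·154080 + 37
43: 6317317 = 43·146914 + 15
47: 6317317 = 47·134411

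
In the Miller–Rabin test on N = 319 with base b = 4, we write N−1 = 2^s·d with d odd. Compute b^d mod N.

212

319 − 1 = 318 = 2^1 · 159, so d = 159.
4^1 ≡ 4 (mod 319)
4^2 ≡ 4^2 = 16 ≡ 16 (mod 319)
4^4 ≡ 16^2 = 256 ≡ 256 (mod 319)
4^8 ≡ 256^2 = 65536 ≡ 141 (mod 319)
4^16 ≡ 141^2 = 19881 ≡ 103 (mod 319)
4^32 ≡ 103^2 = 10609 ≡ 82 (mod 319)
4^64 ≡ 82^2 = 6724 ≡ 25 (mod 319)
4^128 ≡ 25^2 = 625 ≡ 306 (mod 319)
159 = 128 + 16 + 8 + 4 + 2 + 1 in binary powers of 2.
So 4^159 ≡ 306 · 103 · 141 · 256 · 16 · 4 ≡ 212 (mod 319).
Squaring chain: 212; never reaches −1, so base 4 is a Miller–Rabin witness that 319 is composite.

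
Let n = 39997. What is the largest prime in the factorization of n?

39997 = 23 · 1739
1739 = 37 · 47
47 is prime.
So 39997 = 23 · 37 · 47; the largest prime factor is 47.

47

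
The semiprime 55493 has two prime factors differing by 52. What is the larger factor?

Since p = q + 52, we have 55493 = q(q + 52), so q² + 52q − 55493 = 0.
Discriminant: 52² + 4·55493 = 2704 + 221972 = 224676; √224676 = 474.
q = (−52 + 474)/2 = 211, and p = q + 52 = 263.
Check: 211 · 263 = 55493.

263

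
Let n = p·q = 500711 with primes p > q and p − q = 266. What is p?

Since p = q + 266, we have 500711 = q(q + 266), so q² + 266q − 500711 = 0.
Discriminant: 266² + 4·500711 = 70756 + 2002844 = 2073600; √2073600 = 1440.
q = (−266 + 1440)/2 = 587, and p = q + 266 = 853.
Check: 587 · 853 = 500711.

853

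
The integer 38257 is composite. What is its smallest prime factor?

67

38257 is odd.
Digit sum 25, not divisible by 3.
Ends in 7: not divisible by 5.
7: 38257 = 7·5465 + 2
11: 38257 = 11·3477 + 10
13: 38257 = 13·2942 + 11
17: 38257 = 17·2250 + 7
19: 38257 = 19·2013 + 10
23: 38257 = 23·1663 + 8
29: 38257 = 29·1319 + 6
31: 38257 = 31·1234 + 3
37: 38257 = 37·1033 + 36
41: 38257 = 41·933 + 4
43: 38257 = 43·889 + 30
47: 38257 = 47·813 + 46
53: 38257 = 53·721 + 44
59: 38257 = 59·648 + 25
61: 38257 = 61·627 + 10
67: 38257 = 67·571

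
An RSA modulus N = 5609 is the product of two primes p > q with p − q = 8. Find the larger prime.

79

Since p = q + 8, we have 5609 = q(q + 8), so q² + 8q − 5609 = 0.
Discriminant: 8² + 4·5609 = 64 + 22436 = 22500; √22500 = 150.
q = (−8 + 150)/2 = 71, and p = q + 8 = 79.
Check: 71 · 79 = 5609.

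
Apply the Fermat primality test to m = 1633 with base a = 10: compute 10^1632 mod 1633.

1605

10^1 ≡ 10 (mod 1633)
10^2 ≡ 10^2 = 100 ≡ 100 (mod 1633)
10^4 ≡ 100^2 = 10000 ≡ 202 (mod 1633)
10^8 ≡ 202^2 = 40804 ≡ 1612 (mod 1633)
10^16 ≡ 1612^2 = 2598544 ≡ 441 (mod 1633)
10^32 ≡ 441^2 = 194481 ≡ 154 (mod 1633)
10^64 ≡ 154^2 = 23716 ≡ 854 (mod 1633)
10^128 ≡ 854^2 = 729316 ≡ 998 (mod 1633)
10^256 ≡ 998^2 = 996004 ≡ 1507 (mod 1633)
10^512 ≡ 1507^2 = 2271049 ≡ 1179 (mod 1633)
10^1024 ≡ 1179^2 = 1390041 ≡ 358 (mod 1633)
1632 = 1024 + 512 + 64 + 32 in binary powers of 2.
So 10^1632 ≡ 358 · 1179 · 854 · 154 ≡ 1605 (mod 1633).
Since 1605 ≠ 1, base 10 is a Fermat witness: 1633 is composite.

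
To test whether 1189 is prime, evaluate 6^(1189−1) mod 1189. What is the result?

605

6^1 ≡ 6 (mod 1189)
6^2 ≡ 6^2 = 36 ≡ 36 (mod 1189)
6^4 ≡ 36^2 = 1296 ≡ 107 (mod 1189)
6^8 ≡ 107^2 = 11449 ≡ 748 (mod 1189)
6^16 ≡ 748^2 = 559504 ≡ 674 (mod 1189)
6^32 ≡ 674^2 = 454276 ≡ 78 (mod 1189)
6^64 ≡ 78^2 = 6084 ≡ 139 (mod 1189)
6^128 ≡ 139^2 = 19321 ≡ 297 (mod 1189)
6^256 ≡ 297^2 = 88209 ≡ 223 (mod 1189)
6^512 ≡ 223^2 = 49729 ≡ 980 (mod 1189)
6^1024 ≡ 980^2 = 960400 ≡ 877 (mod 1189)
1188 = 1024 + 128 + 32 + 4 in binary powers of 2.
So 6^1188 ≡ 877 · 297 · 78 · 107 ≡ 605 (mod 1189).
Since 605 ≠ 1, base 6 is a Fermat witness: 1189 is composite.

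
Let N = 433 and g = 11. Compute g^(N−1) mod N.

1

11^1 ≡ 11 (mod 433)
11^2 ≡ 11^2 = 121 ≡ 121 (mod 433)
11^4 ≡ 121^2 = 14641 ≡ 352 (mod 433)
11^8 ≡ 352^2 = 123904 ≡ 66 (mod 433)
11^16 ≡ 66^2 = 4356 ≡ 26 (mod 433)
11^32 ≡ 26^2 = 676 ≡ 243 (mod 433)
11^64 ≡ 243^2 = 59049 ≡ 161 (mod 433)
11^128 ≡ 161^2 = 25921 ≡ 374 (mod 433)
11^256 ≡ 374^2 = 139876 ≡ 17 (mod 433)
432 = 256 + 128 + 32 + 16 in binary powers of 2.
So 11^432 ≡ 17 · 374 · 243 · 26 ≡ 1 (mod 433).
Since the result is 1, base 11 gives no evidence that 433 is composite.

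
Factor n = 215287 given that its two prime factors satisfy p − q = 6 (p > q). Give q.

461

Since p = q + 6, we have 215287 = q(q + 6), so q² + 6q − 215287 = 0.
Discriminant: 6² + 4·215287 = 36 + 861148 = 861184; √861184 = 928.
q = (−6 + 928)/2 = 461, and p = q + 6 = 467.
Check: 461 · 467 = 215287.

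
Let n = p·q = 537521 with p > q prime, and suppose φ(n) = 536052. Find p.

787

φ(n) = (p−1)(q−1) = n − (p+q) + 1, so p + q = 537521 − 536052 + 1 = 1470.
p and q are the roots of t² − 1470t + 537521 = 0.
Discriminant: 1470² − 4·537521 = 2160900 − 2150084 = 10816; √10816 = 104.
q = (1470 − 104)/2 = 683, p = (1470 + 104)/2 = 787.
Check: 683 · 787 = 537521.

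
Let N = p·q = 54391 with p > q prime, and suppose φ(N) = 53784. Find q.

φ(n) = (p−1)(q−1) = n − (p+q) + 1, so p + q = 54391 − 53784 + 1 = 608.
p and q are the roots of t² − 608t + 54391 = 0.
Discriminant: 608² − 4·54391 = 369664 − 217564 = 152100; √152100 = 390.
q = (608 − 390)/2 = 109, p = (608 + 390)/2 = 499.
Check: 109 · 499 = 54391.

109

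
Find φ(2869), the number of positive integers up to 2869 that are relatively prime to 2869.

Factor: 2869 = 19 · 151.
φ(2869) = (19−1) · (151−1) = 18 · 150 = 2700.

2700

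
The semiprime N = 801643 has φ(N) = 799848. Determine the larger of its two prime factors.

967

φ(n) = (p−1)(q−1) = n − (p+q) + 1, so p + q = 801643 − 799848 + 1 = 1796.
p and q are the roots of t² − 1796t + 801643 = 0.
Discriminant: 1796² − 4·801643 = 3225616 − 3206572 = 19044; √19044 = 138.
q = (1796 − 138)/2 = 829, p = (1796 + 138)/2 = 967.
Check: 829 · 967 = 801643.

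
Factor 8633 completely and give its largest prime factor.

8633 = 89 · 97
97 is prime.
So 8633 = 89 · 97; the largest prime factor is 97.

97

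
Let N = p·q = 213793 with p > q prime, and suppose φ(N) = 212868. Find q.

φ(n) = (p−1)(q−1) = n − (p+q) + 1, so p + q = 213793 − 212868 + 1 = 926.
p and q are the roots of t² − 926t + 213793 = 0.
Discriminant: 926² − 4·213793 = 857476 − 855172 = 2304; √2304 = 48.
q = (926 − 48)/2 = 439, p = (926 + 48)/2 = 487.
Check: 439 · 487 = 213793.

439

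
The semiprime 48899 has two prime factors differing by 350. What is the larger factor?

Since p = q + 350, we have 48899 = q(q + 350), so q² + 350q − 48899 = 0.
Discriminant: 350² + 4·48899 = 122500 + 195596 = 318096; √318096 = 564.
q = (−350 + 564)/2 = 107, and p = q + 350 = 457.
Check: 107 · 457 = 48899.

457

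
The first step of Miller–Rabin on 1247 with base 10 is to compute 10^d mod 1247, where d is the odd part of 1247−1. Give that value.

423

1247 − 1 = 1246 = 2^1 · 623, so d = 623.
10^1 ≡ 10 (mod 1247)
10^2 ≡ 10^2 = 100 ≡ 100 (mod 1247)
10^4 ≡ 100^2 = 10000 ≡ 24 (mod 1247)
10^8 ≡ 24^2 = 576 ≡ 576 (mod 1247)
10^16 ≡ 576^2 = 331776 ≡ 74 (mod 1247)
10^32 ≡ 74^2 = 5476 ≡ 488 (mod 1247)
10^64 ≡ 488^2 = 238144 ≡ 1214 (mod 1247)
10^128 ≡ 1214^2 = 1473796 ≡ 1089 (mod 1247)
10^256 ≡ 1089^2 = 1185921 ≡ 24 (mod 1247)
10^512 ≡ 24^2 = 576 ≡ 576 (mod 1247)
623 = 512 + 64 + 32 + 8 + 4 + 2 + 1 in binary powers of 2.
So 10^623 ≡ 576 · 1214 · 488 · 576 · 24 · 100 · 10 ≡ 423 (mod 1247).
Squaring chain: 423; never reaches −1, so base 10 is a Miller–Rabin witness that 1247 is composite.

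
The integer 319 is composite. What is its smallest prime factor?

11

319 is odd.
Digit sum 13, not divisible by 3.
Ends in 9: not divisible by 5.
7: 319 = 7·45 + 4
11: 319 = 11·29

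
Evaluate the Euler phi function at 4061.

Factor: 4061 = 31 · 131.
φ(4061) = (31−1) · (131−1) = 30 · 130 = 3900.

3900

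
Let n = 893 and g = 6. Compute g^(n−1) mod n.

291

6^1 ≡ 6 (mod 893)
6^2 ≡ 6^2 = 36 ≡ 36 (mod 893)
6^4 ≡ 36^2 = 1296 ≡ 403 (mod 893)
6^8 ≡ 403^2 = 162409 ≡ 776 (mod 893)
6^16 ≡ 776^2 = 602176 ≡ 294 (mod 893)
6^32 ≡ 294^2 = 86436 ≡ 708 (mod 893)
6^64 ≡ 708^2 = 501264 ≡ 291 (mod 893)
6^128 ≡ 291^2 = 84681 ≡ 739 (mod 893)
6^256 ≡ 739^2 = 546121 ≡ 498 (mod 893)
6^512 ≡ 498^2 = 248004 ≡ 643 (mod 893)
892 = 512 + 256 + 64 + 32 + 16 + 8 + 4 in binary powers of 2.
So 6^892 ≡ 643 · 498 · 291 · 708 · 294 · 776 · 403 ≡ 291 (mod 893).
Since 291 ≠ 1, base 6 is a Fermat witness: 893 is composite.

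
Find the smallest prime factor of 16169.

19

16169 is odd.
Digit sum 23, not divisible by 3.
Ends in 9: not divisible by 5.
7: 16169 = 7·2309 + 6
11: 16169 = 11·1469 + 10
13: 16169 = 13·1243 + 10
17: 16169 = 17·951 + 2
19: 16169 = 19·851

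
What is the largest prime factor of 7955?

7955 = 5 · 1591
1591 = 37 · 43
43 is prime.
So 7955 = 5 · 37 · 43; the largest prime factor is 43.

43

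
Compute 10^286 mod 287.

10^1 ≡ 10 (mod 287)
10^2 ≡ 10^2 = 100 ≡ 100 (mod 287)
10^4 ≡ 100^2 = 10000 ≡ 242 (mod 287)
10^8 ≡ 242^2 = 58564 ≡ 16 (mod 287)
10^16 ≡ 16^2 = 256 ≡ 256 (mod 287)
10^32 ≡ 256^2 = 65536 ≡ 100 (mod 287)
10^64 ≡ 100^2 = 10000 ≡ 242 (mod 287)
10^128 ≡ 242^2 = 58564 ≡ 16 (mod 287)
10^256 ≡ 16^2 = 256 ≡ 256 (mod 287)
286 = 256 + 16 + 8 + 4 + 2 in binary powers of 2.
So 10^286 ≡ 256 · 256 · 16 · 242 · 100 ≡ 256 (mod 287).
Since 256 ≠ 1, base 10 is a Fermat witness: 287 is composite.

256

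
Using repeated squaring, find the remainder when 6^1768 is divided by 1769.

6^1 ≡ 6 (mod 1769)
6^2 ≡ 6^2 = 36 ≡ 36 (mod 1769)
6^4 ≡ 36^2 = 1296 ≡ 1296 (mod 1769)
6^8 ≡ 1296^2 = 1679616 ≡ 835 (mod 1769)
6^16 ≡ 835^2 = 697225 ≡ 239 (mod 1769)
6^32 ≡ 239^2 = 57121 ≡ 513 (mod 1769)
6^64 ≡ 513^2 = 263169 ≡ 1357 (mod 1769)
6^128 ≡ 1357^2 = 1841449 ≡ 1689 (mod 1769)
6^256 ≡ 1689^2 = 2852721 ≡ 1093 (mod 1769)
6^512 ≡ 1093^2 = 1194649 ≡ 574 (mod 1769)
6^1024 ≡ 574^2 = 329476 ≡ 442 (mod 1769)
1768 = 1024 + 512 + 128 + 64 + 32 + 8 in binary powers of 2.
So 6^1768 ≡ 442 · 574 · 1689 · 1357 · 513 · 835 ≡ 571 (mod 1769).
Since 571 ≠ 1, base 6 is a Fermat witness: 1769 is composite.

571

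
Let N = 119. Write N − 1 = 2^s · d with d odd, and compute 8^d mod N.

36

119 − 1 = 118 = 2^1 · 59, so d = 59.
8^1 ≡ 8 (mod 119)
8^2 ≡ 8^2 = 64 ≡ 64 (mod 119)
8^4 ≡ 64^2 = 4096 ≡ 50 (mod 119)
8^8 ≡ 50^2 = 2500 ≡ 1 (mod 119)
8^16 ≡ 1^2 = 1 ≡ 1 (mod 119)
8^32 ≡ 1^2 = 1 ≡ 1 (mod 119)
59 = 32 + 16 + 8 + 2 + 1 in binary powers of 2.
So 8^59 ≡ 1 · 1 · 1 · 64 · 8 ≡ 36 (mod 119).
Squaring chain: 36; never reaches −1, so base 8 is a Miller–Rabin witness that 119 is composite.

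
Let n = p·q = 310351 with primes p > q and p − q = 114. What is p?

617

Since p = q + 114, we have 310351 = q(q + 114), so q² + 114q − 310351 = 0.
Discriminant: 114² + 4·310351 = 12996 + 1241404 = 1254400; √1254400 = 1120.
q = (−114 + 1120)/2 = 503, and p = q + 114 = 617.
Check: 503 · 617 = 310351.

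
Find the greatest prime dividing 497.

71

497 = 7 · 71
71 is prime.
So 497 = 7 · 71; the largest prime factor is 71.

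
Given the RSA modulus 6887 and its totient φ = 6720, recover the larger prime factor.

97

φ(n) = (p−1)(q−1) = n − (p+q) + 1, so p + q = 6887 − 6720 + 1 = 168.
p and q are the roots of t² − 168t + 6887 = 0.
Discriminant: 168² − 4·6887 = 28224 − 27548 = 676; √676 = 26.
q = (168 − 26)/2 = 71, p = (168 + 26)/2 = 97.
Check: 71 · 97 = 6887.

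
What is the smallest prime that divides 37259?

19

37259 is odd.
Digit sum 26, not divisible by 3.
Ends in 9: not divisible by 5.
7: 37259 = 7·5322 + 5
11: 37259 = 11·3387 + 2
13: 37259 = 13·2866 + 1
17: 37259 = 17·2191 + 12
19: 37259 = 19·1961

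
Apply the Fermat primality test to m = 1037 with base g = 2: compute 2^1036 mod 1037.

2^1 ≡ 2 (mod 1037)
2^2 ≡ 2^2 = 4 ≡ 4 (mod 1037)
2^4 ≡ 4^2 = 16 ≡ 16 (mod 1037)
2^8 ≡ 16^2 = 256 ≡ 256 (mod 1037)
2^16 ≡ 256^2 = 65536 ≡ 205 (mod 1037)
2^32 ≡ 205^2 = 42025 ≡ 545 (mod 1037)
2^64 ≡ 545^2 = 297025 ≡ 443 (mod 1037)
2^128 ≡ 443^2 = 196249 ≡ 256 (mod 1037)
2^256 ≡ 256^2 = 65536 ≡ 205 (mod 1037)
2^512 ≡ 205^2 = 42025 ≡ 545 (mod 1037)
2^1024 ≡ 545^2 = 297025 ≡ 443 (mod 1037)
1036 = 1024 + 8 + 4 in binary powers of 2.
So 2^1036 ≡ 443 · 256 · 16 ≡ 815 (mod 1037).
Since 815 ≠ 1, base 2 is a Fermat witness: 1037 is composite.

815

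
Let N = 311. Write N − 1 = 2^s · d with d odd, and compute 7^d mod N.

311 − 1 = 310 = 2^1 · 155, so d = 155.
7^1 ≡ 7 (mod 311)
7^2 ≡ 7^2 = 49 ≡ 49 (mod 311)
7^4 ≡ 49^2 = 2401 ≡ 224 (mod 311)
7^8 ≡ 224^2 = 50176 ≡ 105 (mod 311)
7^16 ≡ 105^2 = 11025 ≡ 140 (mod 311)
7^32 ≡ 140^2 = 19600 ≡ 7 (mod 311)
7^64 ≡ 7^2 = 49 ≡ 49 (mod 311)
7^128 ≡ 49^2 = 2401 ≡ 224 (mod 311)
155 = 128 + 16 + 8 + 2 + 1 in binary powers of 2.
So 7^155 ≡ 224 · 140 · 105 · 49 · 7 ≡ 1 (mod 311).
Since 7^d ≡ 1 (mod 311), base 7 does not prove 311 composite.

1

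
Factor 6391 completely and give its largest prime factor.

83

6391 = 7 · 913
913 = 11 · 83
83 is prime.
So 6391 = 7 · 11 · 83; the largest prime factor is 83.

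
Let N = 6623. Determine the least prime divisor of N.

37

6623 is odd.
Digit sum 17, not divisible by 3.
Ends in 3: not divisible by 5.
7: 6623 = 7·946 + 1
11: 6623 = 11·602 + 1
13: 6623 = 13·509 + 6
17: 6623 = 17·389 + 10
19: 6623 = 19·348 + 11
23: 6623 = 23·287 + 22
29: 6623 = 29·228 + 11
31: 6623 = 31·213 + 20
37: 6623 = 37·179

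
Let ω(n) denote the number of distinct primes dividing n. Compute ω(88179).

5

88179 = 3 · 29393
29393 = 7 · 4199
4199 = 13 · 323
323 = 17 · 19
88179 = 3 · 7 · 13 · 17 · 19, which has 5 distinct prime factors.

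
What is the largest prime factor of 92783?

92783 = 31 · 2993
2993 = 41 · 73
73 is prime.
So 92783 = 31 · 41 · 73; the largest prime factor is 73.

73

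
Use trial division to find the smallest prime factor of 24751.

24751 is odd.
Digit sum 19, not divisible by 3.
Ends in 1: not divisible by 5.
7: 24751 = 7·3535 + 6
11: 24751 = 11·2250 + 1
13: 24751 = 13·1903 + 12
17: 24751 = 17·1455 + 16
19: 24751 = 19·1302 + 13
23: 24751 = 23·1076 + 3
29: 24751 = 29·853 + 14
31: 24751 = 31·798 + 13
37: 24751 = 37·668 + 35
41: 24751 = 41·603 + 28
43: 24751 = 43·575 + 26
47: 24751 = 47·526 + 29
53: 24751 = 53·467

53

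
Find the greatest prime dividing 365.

365 = 5 · 73
73 is prime.
So 365 = 5 · 73; the largest prime factor is 73.

73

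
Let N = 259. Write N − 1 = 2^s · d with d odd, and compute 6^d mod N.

259 − 1 = 258 = 2^1 · 129, so d = 129.
6^1 ≡ 6 (mod 259)
6^2 ≡ 6^2 = 36 ≡ 36 (mod 259)
6^4 ≡ 36^2 = 1296 ≡ 1 (mod 259)
6^8 ≡ 1^2 = 1 ≡ 1 (mod 259)
6^16 ≡ 1^2 = 1 ≡ 1 (mod 259)
6^32 ≡ 1^2 = 1 ≡ 1 (mod 259)
6^64 ≡ 1^2 = 1 ≡ 1 (mod 259)
6^128 ≡ 1^2 = 1 ≡ 1 (mod 259)
129 = 128 + 1 in binary powers of 2.
So 6^129 ≡ 1 · 6 ≡ 6 (mod 259).
Squaring chain: 6; never reaches −1, so base 6 is a Miller–Rabin witness that 259 is composite.

6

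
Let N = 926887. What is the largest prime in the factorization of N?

926887 = 13 · 71299
71299 = 37 · 1927
1927 = 41 · 47
47 is prime.
So 926887 = 13 · 37 · 41 · 47; the largest prime factor is 47.

47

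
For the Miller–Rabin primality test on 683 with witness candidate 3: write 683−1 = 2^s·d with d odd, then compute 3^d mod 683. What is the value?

1

683 − 1 = 682 = 2^1 · 341, so d = 341.
3^1 ≡ 3 (mod 683)
3^2 ≡ 3^2 = 9 ≡ 9 (mod 683)
3^4 ≡ 9^2 = 81 ≡ 81 (mod 683)
3^8 ≡ 81^2 = 6561 ≡ 414 (mod 683)
3^16 ≡ 414^2 = 171396 ≡ 646 (mod 683)
3^32 ≡ 646^2 = 417316 ≡ 3 (mod 683)
3^64 ≡ 3^2 = 9 ≡ 9 (mod 683)
3^128 ≡ 9^2 = 81 ≡ 81 (mod 683)
3^256 ≡ 81^2 = 6561 ≡ 414 (mod 683)
341 = 256 + 64 + 16 + 4 + 1 in binary powers of 2.
So 3^341 ≡ 414 · 9 · 646 · 81 · 3 ≡ 1 (mod 683).
Since 3^d ≡ 1 (mod 683), base 3 does not prove 683 composite.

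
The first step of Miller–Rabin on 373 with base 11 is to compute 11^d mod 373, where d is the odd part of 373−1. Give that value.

373 − 1 = 372 = 2^2 · 93, so d = 93.
11^1 ≡ 11 (mod 373)
11^2 ≡ 11^2 = 121 ≡ 121 (mod 373)
11^4 ≡ 121^2 = 14641 ≡ 94 (mod 373)
11^8 ≡ 94^2 = 8836 ≡ 257 (mod 373)
11^16 ≡ 257^2 = 66049 ≡ 28 (mod 373)
11^32 ≡ 28^2 = 784 ≡ 38 (mod 373)
11^64 ≡ 38^2 = 1444 ≡ 325 (mod 373)
93 = 64 + 16 + 8 + 4 + 1 in binary powers of 2.
So 11^93 ≡ 325 · 28 · 257 · 94 · 11 ≡ 104 (mod 373).
Squaring chain: 104 → 372; reaches −1, so base 11 does not prove 373 composite.

104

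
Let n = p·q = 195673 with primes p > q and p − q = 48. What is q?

Since p = q + 48, we have 195673 = q(q + 48), so q² + 48q − 195673 = 0.
Discriminant: 48² + 4·195673 = 2304 + 782692 = 784996; √784996 = 886.
q = (−48 + 886)/2 = 419, and p = q + 48 = 467.
Check: 419 · 467 = 195673.

419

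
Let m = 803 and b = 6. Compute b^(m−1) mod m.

6^1 ≡ 6 (mod 803)
6^2 ≡ 6^2 = 36 ≡ 36 (mod 803)
6^4 ≡ 36^2 = 1296 ≡ 493 (mod 803)
6^8 ≡ 493^2 = 243049 ≡ 543 (mod 803)
6^16 ≡ 543^2 = 294849 ≡ 148 (mod 803)
6^32 ≡ 148^2 = 21904 ≡ 223 (mod 803)
6^64 ≡ 223^2 = 49729 ≡ 746 (mod 803)
6^128 ≡ 746^2 = 556516 ≡ 37 (mod 803)
6^256 ≡ 37^2 = 1369 ≡ 566 (mod 803)
6^512 ≡ 566^2 = 320356 ≡ 762 (mod 803)
802 = 512 + 256 + 32 + 2 in binary powers of 2.
So 6^802 ≡ 762 · 566 · 223 · 36 ≡ 641 (mod 803).
Since 641 ≠ 1, base 6 is a Fermat witness: 803 is composite.

641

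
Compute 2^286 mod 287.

2^1 ≡ 2 (mod 287)
2^2 ≡ 2^2 = 4 ≡ 4 (mod 287)
2^4 ≡ 4^2 = 16 ≡ 16 (mod 287)
2^8 ≡ 16^2 = 256 ≡ 256 (mod 287)
2^16 ≡ 256^2 = 65536 ≡ 100 (mod 287)
2^32 ≡ 100^2 = 10000 ≡ 242 (mod 287)
2^64 ≡ 242^2 = 58564 ≡ 16 (mod 287)
2^128 ≡ 16^2 = 256 ≡ 256 (mod 287)
2^256 ≡ 256^2 = 65536 ≡ 100 (mod 287)
286 = 256 + 16 + 8 + 4 + 2 in binary powers of 2.
So 2^286 ≡ 100 · 100 · 256 · 16 · 4 ≡ 23 (mod 287).
Since 23 ≠ 1, base 2 is a Fermat witness: 287 is composite.

23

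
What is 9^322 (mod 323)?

251

9^1 ≡ 9 (mod 323)
9^2 ≡ 9^2 = 81 ≡ 81 (mod 323)
9^4 ≡ 81^2 = 6561 ≡ 101 (mod 323)
9^8 ≡ 101^2 = 10201 ≡ 188 (mod 323)
9^16 ≡ 188^2 = 35344 ≡ 137 (mod 323)
9^32 ≡ 137^2 = 18769 ≡ 35 (mod 323)
9^64 ≡ 35^2 = 1225 ≡ 256 (mod 323)
9^128 ≡ 256^2 = 65536 ≡ 290 (mod 323)
9^256 ≡ 290^2 = 84100 ≡ 120 (mod 323)
322 = 256 + 64 + 2 in binary powers of 2.
So 9^322 ≡ 120 · 256 · 81 ≡ 251 (mod 323).
Since 251 ≠ 1, base 9 is a Fermat witness: 323 is composite.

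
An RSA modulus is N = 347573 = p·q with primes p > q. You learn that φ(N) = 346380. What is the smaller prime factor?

φ(n) = (p−1)(q−1) = n − (p+q) + 1, so p + q = 347573 − 346380 + 1 = 1194.
p and q are the roots of t² − 1194t + 347573 = 0.
Discriminant: 1194² − 4·347573 = 1425636 − 1390292 = 35344; √35344 = 188.
q = (1194 − 188)/2 = 503, p = (1194 + 188)/2 = 691.
Check: 503 · 691 = 347573.

503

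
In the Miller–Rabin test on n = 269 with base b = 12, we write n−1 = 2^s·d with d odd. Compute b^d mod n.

82

269 − 1 = 268 = 2^2 · 67, so d = 67.
12^1 ≡ 12 (mod 269)
12^2 ≡ 12^2 = 144 ≡ 144 (mod 269)
12^4 ≡ 144^2 = 20736 ≡ 23 (mod 269)
12^8 ≡ 23^2 = 529 ≡ 260 (mod 269)
12^16 ≡ 260^2 = 67600 ≡ 81 (mod 269)
12^32 ≡ 81^2 = 6561 ≡ 105 (mod 269)
12^64 ≡ 105^2 = 11025 ≡ 265 (mod 269)
67 = 64 + 2 + 1 in binary powers of 2.
So 12^67 ≡ 265 · 144 · 12 ≡ 82 (mod 269).
Squaring chain: 82 → 268; reaches −1, so base 12 does not prove 269 composite.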